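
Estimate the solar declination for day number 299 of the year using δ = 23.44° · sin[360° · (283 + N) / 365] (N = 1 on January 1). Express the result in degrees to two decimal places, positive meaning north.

360 × (283 + 299) / 365 = 574.027°; sin(574.027°) = -0.5596.
δ = 23.44 × -0.5596 = -13.117° ≈ -13.12°.

-13.12°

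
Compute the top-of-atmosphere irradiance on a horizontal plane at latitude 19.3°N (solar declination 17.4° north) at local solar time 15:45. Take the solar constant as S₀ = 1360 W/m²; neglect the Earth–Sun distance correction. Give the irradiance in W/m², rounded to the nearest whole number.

Hour angle H = 15° × (15.75 − 12) = 56.25°.
With φ = 19.3°, δ = 17.4°, H = 56.25°: sin φ sin δ = 0.0988, cos φ cos δ cos H = 0.5004, so cos θ_z = 0.5992.
Top-of-atmosphere irradiance = S₀ cos θ_z = 1360 × 0.5992 = 814.91 W/m².

815 W/m²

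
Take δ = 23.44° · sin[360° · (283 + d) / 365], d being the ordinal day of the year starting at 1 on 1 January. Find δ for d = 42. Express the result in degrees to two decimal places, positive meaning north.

-14.89°

360 × (283 + 42) / 365 = 320.548°; sin(320.548°) = -0.6354.
δ = 23.44 × -0.6354 = -14.894° ≈ -14.89°.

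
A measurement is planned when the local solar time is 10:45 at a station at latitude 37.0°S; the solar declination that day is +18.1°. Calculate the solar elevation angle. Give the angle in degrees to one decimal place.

32.1°

Hour angle H = 15° × (10.75 − 12) = -18.75°.
cos θ_z = sin φ sin δ + cos φ cos δ cos H = (-0.6018)(0.3107) + (0.7986)(0.9505)(0.9469) = 0.5318.
θ_z = arccos(0.5318) = 57.87°, so the elevation is 90° − 57.87° = 32.13°.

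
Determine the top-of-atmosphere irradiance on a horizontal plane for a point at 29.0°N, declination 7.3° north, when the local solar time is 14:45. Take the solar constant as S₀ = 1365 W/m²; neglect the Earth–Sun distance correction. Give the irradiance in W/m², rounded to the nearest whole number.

974 W/m²

Hour angle H = 15° × (14.75 − 12) = 41.25°.
With φ = 29.0°, δ = 7.3°, H = 41.25°: sin φ sin δ = 0.0616, cos φ cos δ cos H = 0.6522, so cos θ_z = 0.7138.
Top-of-atmosphere irradiance = S₀ cos θ_z = 1365 × 0.7138 = 974.34 W/m².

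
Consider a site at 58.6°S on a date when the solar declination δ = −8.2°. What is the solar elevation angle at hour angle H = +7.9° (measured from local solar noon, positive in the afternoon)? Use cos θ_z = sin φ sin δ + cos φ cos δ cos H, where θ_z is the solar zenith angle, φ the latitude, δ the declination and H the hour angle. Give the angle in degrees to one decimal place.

39.2°

cos θ_z = sin(-58.6°) sin(-8.2°) + cos(-58.6°) cos(-8.2°) cos(7.90°) = 0.1217 + 0.5108 = 0.6325.
θ_z = arccos(0.6325) = 50.77°, so the elevation is 90° − 50.77° = 39.23°.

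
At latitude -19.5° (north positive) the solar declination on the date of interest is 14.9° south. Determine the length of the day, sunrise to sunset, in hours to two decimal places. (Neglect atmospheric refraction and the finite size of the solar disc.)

The sunset hour angle satisfies cos H_s = −tan φ tan δ = -0.0942, giving H_s = 95.41°.
Day length = 2 H_s / 15° h⁻¹ = 190.82° / 15 = 12.721 h.

12.72 hours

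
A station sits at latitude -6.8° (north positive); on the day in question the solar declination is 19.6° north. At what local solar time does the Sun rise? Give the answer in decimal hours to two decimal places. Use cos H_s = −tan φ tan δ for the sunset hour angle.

cos H_s = −tan(-6.8°) · tan(19.6°) = 0.0425, so H_s = arccos(0.0425) = 87.56°.
Sunrise is at 12 − H_s/15 = 12 − 5.837 = 6.163 h local solar time.

6.16 h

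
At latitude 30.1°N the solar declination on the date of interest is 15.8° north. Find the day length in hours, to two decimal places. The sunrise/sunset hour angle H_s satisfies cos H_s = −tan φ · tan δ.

cos H_s = −tan(30.1°) · tan(15.8°) = -0.1640, so H_s = arccos(-0.1640) = 99.44°.
Day length = 2 H_s / 15° h⁻¹ = 198.88° / 15 = 13.259 h.

13.26 hours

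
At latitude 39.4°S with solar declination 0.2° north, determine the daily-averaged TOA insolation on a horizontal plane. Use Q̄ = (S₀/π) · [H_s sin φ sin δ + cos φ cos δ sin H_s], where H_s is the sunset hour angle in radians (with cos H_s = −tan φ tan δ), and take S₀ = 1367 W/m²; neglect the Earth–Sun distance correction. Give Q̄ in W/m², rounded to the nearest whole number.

335 W/m²

cos H_s = −tan(-39.4°) · tan(0.2°) = 0.0029, so H_s = arccos(0.0029) = 89.83°. In radians, H_s = 1.5678.
H_s sin φ sin δ = 1.5678 × -0.6347 × 0.0035 = -0.0035.
cos φ cos δ sin H_s = 0.7727 × 1.0000 × 1.0000 = 0.7727.
Q̄ = (1367/π) × (-0.0035 + 0.7727) = 435.13 × 0.7692 = 334.70 W/m².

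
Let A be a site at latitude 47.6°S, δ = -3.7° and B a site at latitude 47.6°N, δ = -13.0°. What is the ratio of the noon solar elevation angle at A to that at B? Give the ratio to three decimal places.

1.568

A: 90° − |-47.6 − (-3.7)| = 46.10°.
B: 90° − |47.6 − (-13.0)| = 29.40°.
Ratio A/B = 46.1000 / 29.4000 = 1.5680.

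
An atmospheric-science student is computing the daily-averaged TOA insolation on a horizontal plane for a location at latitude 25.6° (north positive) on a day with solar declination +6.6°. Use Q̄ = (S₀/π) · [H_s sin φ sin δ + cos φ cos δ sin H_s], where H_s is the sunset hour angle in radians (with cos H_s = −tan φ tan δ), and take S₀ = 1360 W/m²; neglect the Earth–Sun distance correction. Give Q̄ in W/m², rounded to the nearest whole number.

422 W/m²

The sunset hour angle satisfies cos H_s = −tan φ tan δ = -0.0554, giving H_s = 93.18°. In radians, H_s = 1.6263.
H_s sin φ sin δ = 1.6263 × 0.4321 × 0.1149 = 0.0807.
cos φ cos δ sin H_s = 0.9018 × 0.9934 × 0.9985 = 0.8945.
Q̄ = (1360/π) × (0.0807 + 0.8945) = 432.90 × 0.9752 = 422.16 W/m².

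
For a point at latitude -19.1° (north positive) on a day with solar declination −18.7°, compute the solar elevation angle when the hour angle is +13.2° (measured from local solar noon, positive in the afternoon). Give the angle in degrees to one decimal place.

cos θ_z = sin φ sin δ + cos φ cos δ cos H = (-0.3272)(-0.3206) + (0.9449)(0.9472)(0.9736) = 0.9763.
θ_z = arccos(0.9763) = 12.50°, so the elevation is 90° − 12.50° = 77.50°.

77.5°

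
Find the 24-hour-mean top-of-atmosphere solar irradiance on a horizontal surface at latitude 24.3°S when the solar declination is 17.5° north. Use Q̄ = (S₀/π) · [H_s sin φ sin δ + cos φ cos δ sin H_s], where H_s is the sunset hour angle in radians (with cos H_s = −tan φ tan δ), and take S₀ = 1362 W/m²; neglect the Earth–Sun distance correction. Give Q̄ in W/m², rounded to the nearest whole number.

296 W/m²

−tan φ tan δ = −(-0.4515)(0.3153) = 0.1424; H_s = arccos(0.1424) = 81.81°. In radians, H_s = 1.4279.
H_s sin φ sin δ = 1.4279 × -0.4115 × 0.3007 = -0.1767.
cos φ cos δ sin H_s = 0.9114 × 0.9537 × 0.9898 = 0.8603.
Q̄ = (1362/π) × (-0.1767 + 0.8603) = 433.54 × 0.6836 = 296.37 W/m².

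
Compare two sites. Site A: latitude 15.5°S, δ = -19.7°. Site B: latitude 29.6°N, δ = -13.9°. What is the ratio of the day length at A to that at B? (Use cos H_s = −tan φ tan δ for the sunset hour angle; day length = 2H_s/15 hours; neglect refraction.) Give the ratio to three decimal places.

1.168

A: H_s = arccos(−tan -15.5° · tan -19.7°) = 95.70°, so 2H_s/15 = 12.7600 h.
B: H_s = arccos(−tan 29.6° · tan -13.9°) = 81.92°, so 2H_s/15 = 10.9227 h.
Ratio A/B = 12.7600 / 10.9227 = 1.1682.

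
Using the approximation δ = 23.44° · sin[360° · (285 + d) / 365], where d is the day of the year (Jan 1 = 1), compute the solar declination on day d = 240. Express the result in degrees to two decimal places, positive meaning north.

+8.85°

360 × (285 + 240) / 365 = 517.808°; sin(517.808°) = 0.3777.
δ = 23.44 × 0.3777 = 8.853° ≈ +8.85°.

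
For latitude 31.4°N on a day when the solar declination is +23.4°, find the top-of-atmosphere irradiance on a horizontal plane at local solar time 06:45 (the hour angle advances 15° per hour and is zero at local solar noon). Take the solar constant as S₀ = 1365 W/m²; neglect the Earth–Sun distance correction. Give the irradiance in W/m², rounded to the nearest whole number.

Hour angle H = 15° × (6.75 − 12) = -78.75°.
cos θ_z = sin φ sin δ + cos φ cos δ cos H = (0.5210)(0.3971) + (0.8536)(0.9178)(0.1951) = 0.3597.
Top-of-atmosphere irradiance = S₀ cos θ_z = 1365 × 0.3597 = 490.99 W/m².

491 W/m²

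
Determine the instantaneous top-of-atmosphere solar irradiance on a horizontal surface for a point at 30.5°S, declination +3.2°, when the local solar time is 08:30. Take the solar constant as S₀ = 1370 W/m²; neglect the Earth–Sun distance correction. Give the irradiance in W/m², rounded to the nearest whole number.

679 W/m²

Hour angle H = 15° × (8.5 − 12) = -52.50°.
cos θ_z = sin(-30.5°) sin(3.2°) + cos(-30.5°) cos(3.2°) cos(-52.50°) = -0.0283 + 0.5237 = 0.4954.
Top-of-atmosphere irradiance = S₀ cos θ_z = 1370 × 0.4954 = 678.70 W/m².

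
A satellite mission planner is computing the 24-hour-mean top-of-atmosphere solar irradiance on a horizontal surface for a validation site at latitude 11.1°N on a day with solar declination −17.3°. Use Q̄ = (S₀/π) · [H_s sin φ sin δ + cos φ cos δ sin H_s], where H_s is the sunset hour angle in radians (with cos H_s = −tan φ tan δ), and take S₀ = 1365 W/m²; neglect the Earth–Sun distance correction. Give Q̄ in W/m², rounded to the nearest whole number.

The sunset hour angle satisfies cos H_s = −tan φ tan δ = 0.0611, giving H_s = 86.50°. In radians, H_s = 1.5097.
H_s sin φ sin δ = 1.5097 × 0.1925 × -0.2974 = -0.0864.
cos φ cos δ sin H_s = 0.9813 × 0.9548 × 0.9981 = 0.9352.
Q̄ = (1365/π) × (-0.0864 + 0.9352) = 434.49 × 0.8488 = 368.80 W/m².

369 W/m²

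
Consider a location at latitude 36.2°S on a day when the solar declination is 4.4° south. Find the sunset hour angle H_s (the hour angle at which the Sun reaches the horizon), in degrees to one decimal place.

93.2°

The sunset hour angle satisfies cos H_s = −tan φ tan δ = -0.0563, giving H_s = 93.23°.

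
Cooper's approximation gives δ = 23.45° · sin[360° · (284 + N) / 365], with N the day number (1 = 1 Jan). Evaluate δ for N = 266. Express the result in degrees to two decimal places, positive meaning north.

-1.01°

360 × (284 + 266) / 365 = 542.466°; sin(542.466°) = -0.0430.
δ = 23.45 × -0.0430 = -1.008° ≈ -1.01°.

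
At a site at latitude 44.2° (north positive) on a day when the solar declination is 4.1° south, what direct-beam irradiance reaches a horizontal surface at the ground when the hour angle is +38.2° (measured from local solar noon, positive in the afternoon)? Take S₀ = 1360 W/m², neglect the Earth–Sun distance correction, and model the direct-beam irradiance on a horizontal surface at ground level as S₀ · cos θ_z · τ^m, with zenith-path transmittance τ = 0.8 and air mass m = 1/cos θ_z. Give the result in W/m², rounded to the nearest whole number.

450 W/m²

cos θ_z = sin φ sin δ + cos φ cos δ cos H = (0.6972)(-0.0715) + (0.7169)(0.9974)(0.7859) = 0.5121.
Air mass m = 1/cos θ_z = 1/0.5121 = 1.953; τ^m = 0.8^1.953 = 0.6467.
Surface direct beam = 1360 × 0.5121 × 0.6467 = 450.40 W/m².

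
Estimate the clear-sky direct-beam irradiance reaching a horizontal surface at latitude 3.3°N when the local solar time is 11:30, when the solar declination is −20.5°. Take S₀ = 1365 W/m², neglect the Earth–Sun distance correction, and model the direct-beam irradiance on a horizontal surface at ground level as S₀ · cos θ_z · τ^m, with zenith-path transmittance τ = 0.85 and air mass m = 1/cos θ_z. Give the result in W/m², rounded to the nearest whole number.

1035 W/m²

Hour angle H = 15° × (11.5 − 12) = -7.50°.
cos θ_z = sin(3.3°) sin(-20.5°) + cos(3.3°) cos(-20.5°) cos(-7.50°) = -0.0202 + 0.9271 = 0.9069.
Air mass m = 1/cos θ_z = 1/0.9069 = 1.103; τ^m = 0.85^1.103 = 0.8359.
Surface direct beam = 1365 × 0.9069 × 0.8359 = 1034.78 W/m².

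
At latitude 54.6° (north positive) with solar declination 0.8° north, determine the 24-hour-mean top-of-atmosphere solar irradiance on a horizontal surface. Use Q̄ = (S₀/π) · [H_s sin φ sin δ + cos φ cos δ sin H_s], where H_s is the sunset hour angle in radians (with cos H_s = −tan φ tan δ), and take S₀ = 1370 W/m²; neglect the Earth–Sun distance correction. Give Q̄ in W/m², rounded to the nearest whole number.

260 W/m²

−tan φ tan δ = −(1.4071)(0.0140) = -0.0197; H_s = arccos(-0.0197) = 91.13°. In radians, H_s = 1.5905.
H_s sin φ sin δ = 1.5905 × 0.8151 × 0.0140 = 0.0181.
cos φ cos δ sin H_s = 0.5793 × 0.9999 × 0.9998 = 0.5791.
Q̄ = (1370/π) × (0.0181 + 0.5791) = 436.08 × 0.5972 = 260.43 W/m².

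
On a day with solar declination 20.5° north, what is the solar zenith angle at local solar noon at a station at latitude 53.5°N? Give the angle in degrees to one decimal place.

33.0°

At local solar noon the hour angle is zero, so the zenith angle is |φ − δ| = |53.5° − (20.5°)| = 33.0°.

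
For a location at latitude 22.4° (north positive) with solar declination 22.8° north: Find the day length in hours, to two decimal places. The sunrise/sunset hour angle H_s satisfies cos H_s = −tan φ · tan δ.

13.33 hours

−tan φ tan δ = −(0.4122)(0.4204) = -0.1733; H_s = arccos(-0.1733) = 99.98°.
Day length = 2 H_s / 15° h⁻¹ = 199.96° / 15 = 13.331 h.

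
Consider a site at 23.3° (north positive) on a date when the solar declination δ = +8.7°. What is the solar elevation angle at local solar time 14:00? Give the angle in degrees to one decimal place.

Hour angle H = 15° × (14 − 12) = 30.00°.
cos θ_z = sin φ sin δ + cos φ cos δ cos H = (0.3955)(0.1513) + (0.9184)(0.9885)(0.8660) = 0.8460.
θ_z = arccos(0.8460) = 32.22°, so the elevation is 90° − 32.22° = 57.78°.

57.8°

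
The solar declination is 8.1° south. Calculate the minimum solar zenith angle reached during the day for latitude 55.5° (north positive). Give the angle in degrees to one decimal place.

At local solar noon the hour angle is zero, so the zenith angle is |φ − δ| = |55.5° − (-8.1°)| = 63.6°.

63.6°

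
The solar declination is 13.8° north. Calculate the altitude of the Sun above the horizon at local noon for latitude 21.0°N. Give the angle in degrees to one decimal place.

At local solar noon the hour angle is zero, so the elevation is 90° − |φ − δ| = 90° − |21.0° − (13.8°)| = 90° − 7.2° = 82.8°.

82.8°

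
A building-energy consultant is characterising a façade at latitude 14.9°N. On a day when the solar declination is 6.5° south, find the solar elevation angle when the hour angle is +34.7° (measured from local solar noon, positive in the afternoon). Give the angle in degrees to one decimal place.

cos θ_z = sin φ sin δ + cos φ cos δ cos H = (0.2571)(-0.1132) + (0.9664)(0.9936)(0.8221) = 0.7603.
θ_z = arccos(0.7603) = 40.51°, so the elevation is 90° − 40.51° = 49.49°.

49.5°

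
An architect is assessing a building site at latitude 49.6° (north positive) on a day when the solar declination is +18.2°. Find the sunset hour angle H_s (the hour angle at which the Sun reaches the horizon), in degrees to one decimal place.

The sunset hour angle satisfies cos H_s = −tan φ tan δ = -0.3863, giving H_s = 112.72°.

112.7°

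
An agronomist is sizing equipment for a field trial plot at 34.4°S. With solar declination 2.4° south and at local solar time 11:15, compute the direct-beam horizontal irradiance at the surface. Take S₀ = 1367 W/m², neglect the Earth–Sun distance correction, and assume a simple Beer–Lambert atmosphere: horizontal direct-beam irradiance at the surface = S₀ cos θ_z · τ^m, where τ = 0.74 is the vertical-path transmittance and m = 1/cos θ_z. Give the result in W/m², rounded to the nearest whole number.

792 W/m²

Hour angle H = 15° × (11.25 − 12) = -11.25°.
cos θ_z = sin φ sin δ + cos φ cos δ cos H = (-0.5650)(-0.0419) + (0.8251)(0.9991)(0.9808) = 0.8322.
Air mass m = 1/cos θ_z = 1/0.8322 = 1.202; τ^m = 0.74^1.202 = 0.6963.
Surface direct beam = 1367 × 0.8322 × 0.6963 = 792.12 W/m².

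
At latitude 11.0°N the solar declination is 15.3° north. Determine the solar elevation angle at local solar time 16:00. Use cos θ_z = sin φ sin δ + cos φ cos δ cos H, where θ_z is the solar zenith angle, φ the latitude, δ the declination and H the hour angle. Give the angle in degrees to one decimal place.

Hour angle H = 15° × (16 − 12) = 60.00°.
cos θ_z = sin φ sin δ + cos φ cos δ cos H = (0.1908)(0.2639) + (0.9816)(0.9646)(0.5000) = 0.5238.
θ_z = arccos(0.5238) = 58.41°, so the elevation is 90° − 58.41° = 31.59°.

31.6°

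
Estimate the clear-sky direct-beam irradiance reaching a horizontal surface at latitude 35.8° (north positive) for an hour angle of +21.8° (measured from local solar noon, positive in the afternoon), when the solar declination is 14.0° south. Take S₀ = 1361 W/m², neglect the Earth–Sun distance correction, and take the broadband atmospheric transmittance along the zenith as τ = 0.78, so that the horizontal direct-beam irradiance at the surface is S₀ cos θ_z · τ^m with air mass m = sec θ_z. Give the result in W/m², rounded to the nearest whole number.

With φ = 35.8°, δ = -14.0°, H = 21.80°: sin φ sin δ = -0.1415, cos φ cos δ cos H = 0.7307, so cos θ_z = 0.5892.
Air mass m = 1/cos θ_z = 1/0.5892 = 1.697; τ^m = 0.78^1.697 = 0.6560.
Surface direct beam = 1361 × 0.5892 × 0.6560 = 526.05 W/m².

526 W/m²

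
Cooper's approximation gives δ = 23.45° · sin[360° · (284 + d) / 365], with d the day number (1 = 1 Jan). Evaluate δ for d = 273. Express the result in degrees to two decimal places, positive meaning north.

-3.82°

360 × (284 + 273) / 365 = 549.370°; sin(549.370°) = -0.1628.
δ = 23.45 × -0.1628 = -3.818° ≈ -3.82°.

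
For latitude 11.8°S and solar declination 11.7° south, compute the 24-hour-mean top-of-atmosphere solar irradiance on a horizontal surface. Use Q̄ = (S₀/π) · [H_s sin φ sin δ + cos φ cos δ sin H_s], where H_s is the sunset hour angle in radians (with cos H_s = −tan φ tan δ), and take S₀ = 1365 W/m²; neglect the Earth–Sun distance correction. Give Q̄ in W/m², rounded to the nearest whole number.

cos H_s = −tan(-11.8°) · tan(-11.7°) = -0.0433, so H_s = arccos(-0.0433) = 92.48°. In radians, H_s = 1.6141.
H_s sin φ sin δ = 1.6141 × -0.2045 × -0.2028 = 0.0669.
cos φ cos δ sin H_s = 0.9789 × 0.9792 × 0.9991 = 0.9577.
Q̄ = (1365/π) × (0.0669 + 0.9577) = 434.49 × 1.0246 = 445.18 W/m².

445 W/m²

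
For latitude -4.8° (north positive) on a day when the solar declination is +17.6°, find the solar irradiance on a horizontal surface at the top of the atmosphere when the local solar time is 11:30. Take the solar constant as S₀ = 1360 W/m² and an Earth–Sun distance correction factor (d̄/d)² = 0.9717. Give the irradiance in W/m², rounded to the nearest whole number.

Hour angle H = 15° × (11.5 − 12) = -7.50°.
With φ = -4.8°, δ = 17.6°, H = -7.50°: sin φ sin δ = -0.0253, cos φ cos δ cos H = 0.9417, so cos θ_z = 0.9164.
Top-of-atmosphere irradiance = S₀ (d̄/d)² cos θ_z = 1360 × 0.9717 × 0.9164 = 1211.03 W/m².

1211 W/m²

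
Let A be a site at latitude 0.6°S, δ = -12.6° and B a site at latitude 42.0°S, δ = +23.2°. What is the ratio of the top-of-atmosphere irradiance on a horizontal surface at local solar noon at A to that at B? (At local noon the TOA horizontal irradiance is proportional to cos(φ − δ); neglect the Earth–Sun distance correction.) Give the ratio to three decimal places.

2.332

A: cos θ_z = cos(-0.6° − (-12.6°)) = 0.9781.
B: cos θ_z = cos(-42.0° − (23.2°)) = 0.4195.
Ratio A/B = 0.9781 / 0.4195 = 2.3316.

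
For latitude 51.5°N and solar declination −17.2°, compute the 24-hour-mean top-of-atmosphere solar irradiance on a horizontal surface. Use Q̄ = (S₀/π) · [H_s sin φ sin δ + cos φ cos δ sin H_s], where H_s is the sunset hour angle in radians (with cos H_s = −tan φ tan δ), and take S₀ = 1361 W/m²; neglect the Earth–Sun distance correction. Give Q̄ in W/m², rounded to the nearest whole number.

120 W/m²

The sunset hour angle satisfies cos H_s = −tan φ tan δ = 0.3892, giving H_s = 67.10°. In radians, H_s = 1.1711.
H_s sin φ sin δ = 1.1711 × 0.7826 × -0.2957 = -0.2710.
cos φ cos δ sin H_s = 0.6225 × 0.9553 × 0.9212 = 0.5478.
Q̄ = (1361/π) × (-0.2710 + 0.5478) = 433.22 × 0.2768 = 119.92 W/m².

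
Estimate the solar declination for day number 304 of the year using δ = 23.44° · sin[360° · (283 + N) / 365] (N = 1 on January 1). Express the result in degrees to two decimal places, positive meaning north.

-14.74°

360 × (283 + 304) / 365 = 578.959°; sin(578.959°) = -0.6288.
δ = 23.44 × -0.6288 = -14.739° ≈ -14.74°.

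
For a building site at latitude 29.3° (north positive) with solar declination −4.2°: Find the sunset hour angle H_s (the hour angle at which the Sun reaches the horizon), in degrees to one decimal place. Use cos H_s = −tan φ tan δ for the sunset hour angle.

−tan φ tan δ = −(0.5612)(-0.0734) = 0.0412; H_s = arccos(0.0412) = 87.64°.

87.6°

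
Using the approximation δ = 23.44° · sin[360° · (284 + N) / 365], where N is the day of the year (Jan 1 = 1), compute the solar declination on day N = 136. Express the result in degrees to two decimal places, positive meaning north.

+19.02°

360 × (284 + 136) / 365 = 414.247°; sin(414.247°) = 0.8115.
δ = 23.44 × 0.8115 = 19.022° ≈ +19.02°.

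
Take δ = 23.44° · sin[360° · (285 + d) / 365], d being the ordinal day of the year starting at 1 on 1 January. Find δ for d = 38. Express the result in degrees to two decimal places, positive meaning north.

-15.51°

360 × (285 + 38) / 365 = 318.575°; sin(318.575°) = -0.6616.
δ = 23.44 × -0.6616 = -15.508° ≈ -15.51°.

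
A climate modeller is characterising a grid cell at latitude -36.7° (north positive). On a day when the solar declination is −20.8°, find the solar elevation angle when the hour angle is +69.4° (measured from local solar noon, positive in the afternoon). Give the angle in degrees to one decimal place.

28.4°

cos θ_z = sin(-36.7°) sin(-20.8°) + cos(-36.7°) cos(-20.8°) cos(69.40°) = 0.2122 + 0.2637 = 0.4759.
θ_z = arccos(0.4759) = 61.58°, so the elevation is 90° − 61.58° = 28.42°.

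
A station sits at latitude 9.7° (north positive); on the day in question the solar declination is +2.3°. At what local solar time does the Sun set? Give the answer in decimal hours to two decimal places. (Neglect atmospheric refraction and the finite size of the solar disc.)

18.03 h

−tan φ tan δ = −(0.1709)(0.0402) = -0.0069; H_s = arccos(-0.0069) = 90.40°.
Sunset is at 12 + H_s/15 = 12 + 6.027 = 18.027 h local solar time.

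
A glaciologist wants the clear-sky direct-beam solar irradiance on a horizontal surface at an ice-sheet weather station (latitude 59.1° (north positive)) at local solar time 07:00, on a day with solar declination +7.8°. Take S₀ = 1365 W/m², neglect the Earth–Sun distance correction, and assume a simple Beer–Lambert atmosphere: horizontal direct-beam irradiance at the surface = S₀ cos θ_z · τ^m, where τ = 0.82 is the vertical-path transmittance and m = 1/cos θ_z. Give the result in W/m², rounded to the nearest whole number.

Hour angle H = 15° × (7 − 12) = -75.00°.
cos θ_z = sin(59.1°) sin(7.8°) + cos(59.1°) cos(7.8°) cos(-75.00°) = 0.1165 + 0.1317 = 0.2482.
Air mass m = 1/cos θ_z = 1/0.2482 = 4.029; τ^m = 0.82^4.029 = 0.4495.
Surface direct beam = 1365 × 0.2482 × 0.4495 = 152.29 W/m².

152 W/m²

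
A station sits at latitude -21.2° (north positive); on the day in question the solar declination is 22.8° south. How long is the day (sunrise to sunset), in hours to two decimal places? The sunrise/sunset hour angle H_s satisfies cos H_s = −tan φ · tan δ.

The sunset hour angle satisfies cos H_s = −tan φ tan δ = -0.1630, giving H_s = 99.38°.
Day length = 2 H_s / 15° h⁻¹ = 198.76° / 15 = 13.251 h.

13.25 hours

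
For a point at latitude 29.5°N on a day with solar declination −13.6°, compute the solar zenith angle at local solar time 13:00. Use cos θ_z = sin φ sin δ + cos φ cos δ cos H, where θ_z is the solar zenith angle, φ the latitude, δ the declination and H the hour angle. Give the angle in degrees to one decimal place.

Hour angle H = 15° × (13 − 12) = 15.00°.
With φ = 29.5°, δ = -13.6°, H = 15.00°: sin φ sin δ = -0.1158, cos φ cos δ cos H = 0.8171, so cos θ_z = 0.7013.
θ_z = arccos(0.7013) = 45.47°.

45.5°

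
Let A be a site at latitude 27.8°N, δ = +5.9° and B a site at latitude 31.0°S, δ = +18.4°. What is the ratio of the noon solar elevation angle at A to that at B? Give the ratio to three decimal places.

1.677

A: 90° − |27.8 − (5.9)| = 68.10°.
B: 90° − |-31.0 − (18.4)| = 40.60°.
Ratio A/B = 68.1000 / 40.6000 = 1.6773.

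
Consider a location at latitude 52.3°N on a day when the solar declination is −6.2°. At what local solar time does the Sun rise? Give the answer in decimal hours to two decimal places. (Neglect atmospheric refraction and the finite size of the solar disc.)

6.54 h

The sunset hour angle satisfies cos H_s = −tan φ tan δ = 0.1406, giving H_s = 81.92°.
Sunrise is at 12 − H_s/15 = 12 − 5.461 = 6.539 h local solar time.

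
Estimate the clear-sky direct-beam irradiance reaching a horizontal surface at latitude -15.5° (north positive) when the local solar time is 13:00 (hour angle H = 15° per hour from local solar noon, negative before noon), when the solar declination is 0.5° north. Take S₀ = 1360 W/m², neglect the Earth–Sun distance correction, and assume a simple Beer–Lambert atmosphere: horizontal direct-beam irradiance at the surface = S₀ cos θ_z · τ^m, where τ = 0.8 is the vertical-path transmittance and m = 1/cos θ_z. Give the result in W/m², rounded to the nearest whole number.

993 W/m²

Hour angle H = 15° × (13 − 12) = 15.00°.
With φ = -15.5°, δ = 0.5°, H = 15.00°: sin φ sin δ = -0.0023, cos φ cos δ cos H = 0.9308, so cos θ_z = 0.9285.
Air mass m = 1/cos θ_z = 1/0.9285 = 1.077; τ^m = 0.8^1.077 = 0.7864.
Surface direct beam = 1360 × 0.9285 × 0.7864 = 993.03 W/m².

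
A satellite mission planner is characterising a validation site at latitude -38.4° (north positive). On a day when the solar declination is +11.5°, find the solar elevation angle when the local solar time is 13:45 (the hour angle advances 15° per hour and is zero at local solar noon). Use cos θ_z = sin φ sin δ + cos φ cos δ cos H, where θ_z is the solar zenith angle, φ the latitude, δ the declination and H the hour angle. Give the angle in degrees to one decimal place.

34.4°

Hour angle H = 15° × (13.75 − 12) = 26.25°.
cos θ_z = sin(-38.4°) sin(11.5°) + cos(-38.4°) cos(11.5°) cos(26.25°) = -0.1238 + 0.6888 = 0.5650.
θ_z = arccos(0.5650) = 55.60°, so the elevation is 90° − 55.60° = 34.40°.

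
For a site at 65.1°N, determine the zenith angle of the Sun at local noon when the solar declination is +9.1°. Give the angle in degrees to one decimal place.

At local solar noon the hour angle is zero, so the zenith angle is |φ − δ| = |65.1° − (9.1°)| = 56.0°.

56.0°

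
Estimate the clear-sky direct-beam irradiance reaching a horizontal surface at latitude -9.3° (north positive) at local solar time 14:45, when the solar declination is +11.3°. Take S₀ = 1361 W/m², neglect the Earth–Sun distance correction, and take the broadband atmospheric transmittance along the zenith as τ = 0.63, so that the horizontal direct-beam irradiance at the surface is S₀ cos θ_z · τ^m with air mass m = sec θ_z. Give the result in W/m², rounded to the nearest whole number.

Hour angle H = 15° × (14.75 − 12) = 41.25°.
cos θ_z = sin φ sin δ + cos φ cos δ cos H = (-0.1616)(0.1959) + (0.9869)(0.9806)(0.7518) = 0.6959.
Air mass m = 1/cos θ_z = 1/0.6959 = 1.437; τ^m = 0.63^1.437 = 0.5148.
Surface direct beam = 1361 × 0.6959 × 0.5148 = 487.58 W/m².

488 W/m²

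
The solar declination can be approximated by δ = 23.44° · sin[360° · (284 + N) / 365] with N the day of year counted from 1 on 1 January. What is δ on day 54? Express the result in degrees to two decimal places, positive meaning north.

-10.51°

360 × (284 + 54) / 365 = 333.370°; sin(333.370°) = -0.4482.
δ = 23.44 × -0.4482 = -10.506° ≈ -10.51°.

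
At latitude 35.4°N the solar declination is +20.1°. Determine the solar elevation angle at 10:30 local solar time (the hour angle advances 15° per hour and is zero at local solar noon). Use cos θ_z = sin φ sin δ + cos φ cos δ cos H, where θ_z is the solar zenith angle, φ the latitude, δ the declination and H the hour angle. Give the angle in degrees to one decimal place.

65.0°

Hour angle H = 15° × (10.5 − 12) = -22.50°.
cos θ_z = sin(35.4°) sin(20.1°) + cos(35.4°) cos(20.1°) cos(-22.50°) = 0.1991 + 0.7072 = 0.9063.
θ_z = arccos(0.9063) = 25.00°, so the elevation is 90° − 25.00° = 65.00°.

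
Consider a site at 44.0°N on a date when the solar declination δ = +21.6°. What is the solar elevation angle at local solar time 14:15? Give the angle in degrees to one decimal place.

Hour angle H = 15° × (14.25 − 12) = 33.75°.
With φ = 44.0°, δ = 21.6°, H = 33.75°: sin φ sin δ = 0.2557, cos φ cos δ cos H = 0.5561, so cos θ_z = 0.8118.
θ_z = arccos(0.8118) = 35.73°, so the elevation is 90° − 35.73° = 54.27°.

54.3°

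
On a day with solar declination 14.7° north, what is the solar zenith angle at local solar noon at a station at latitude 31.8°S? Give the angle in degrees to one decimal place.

46.5°

At local solar noon the hour angle is zero, so the zenith angle is |φ − δ| = |-31.8° − (14.7°)| = 46.5°.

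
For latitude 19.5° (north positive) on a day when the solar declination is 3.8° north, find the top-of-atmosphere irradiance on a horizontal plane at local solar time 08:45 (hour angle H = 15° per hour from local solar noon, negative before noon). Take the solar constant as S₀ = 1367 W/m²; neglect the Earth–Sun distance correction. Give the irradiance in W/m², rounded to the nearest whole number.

Hour angle H = 15° × (8.75 − 12) = -48.75°.
With φ = 19.5°, δ = 3.8°, H = -48.75°: sin φ sin δ = 0.0221, cos φ cos δ cos H = 0.6202, so cos θ_z = 0.6423.
Top-of-atmosphere irradiance = S₀ cos θ_z = 1367 × 0.6423 = 878.02 W/m².

878 W/m²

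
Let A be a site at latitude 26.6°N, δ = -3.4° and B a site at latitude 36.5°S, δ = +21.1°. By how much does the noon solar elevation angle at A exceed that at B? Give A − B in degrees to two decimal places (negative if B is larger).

+27.60°

A: 90° − |26.6 − (-3.4)| = 60.00°.
B: 90° − |-36.5 − (21.1)| = 32.40°.
A − B = 60.00 − 32.40 = 27.60°.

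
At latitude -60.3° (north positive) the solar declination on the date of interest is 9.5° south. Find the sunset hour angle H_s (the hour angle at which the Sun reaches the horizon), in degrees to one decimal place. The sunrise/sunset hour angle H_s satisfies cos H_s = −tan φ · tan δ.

107.1°

cos H_s = −tan(-60.3°) · tan(-9.5°) = -0.2934, so H_s = arccos(-0.2934) = 107.06°.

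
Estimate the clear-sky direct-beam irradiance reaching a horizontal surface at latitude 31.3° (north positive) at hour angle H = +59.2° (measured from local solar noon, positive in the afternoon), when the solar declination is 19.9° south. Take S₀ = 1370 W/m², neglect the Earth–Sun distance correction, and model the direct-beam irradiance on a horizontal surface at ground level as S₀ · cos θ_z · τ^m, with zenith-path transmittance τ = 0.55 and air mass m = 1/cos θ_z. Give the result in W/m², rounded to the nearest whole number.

25 W/m²

cos θ_z = sin(31.3°) sin(-19.9°) + cos(31.3°) cos(-19.9°) cos(59.20°) = -0.1768 + 0.4114 = 0.2346.
Air mass m = 1/cos θ_z = 1/0.2346 = 4.263; τ^m = 0.55^4.263 = 0.0782.
Surface direct beam = 1370 × 0.2346 × 0.0782 = 25.13 W/m².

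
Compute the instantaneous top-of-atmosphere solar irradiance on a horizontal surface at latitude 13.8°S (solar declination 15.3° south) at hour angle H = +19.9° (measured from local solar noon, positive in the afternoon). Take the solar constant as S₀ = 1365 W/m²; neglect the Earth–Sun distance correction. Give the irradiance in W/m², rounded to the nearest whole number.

With φ = -13.8°, δ = -15.3°, H = 19.90°: sin φ sin δ = 0.0629, cos φ cos δ cos H = 0.8808, so cos θ_z = 0.9437.
Top-of-atmosphere irradiance = S₀ cos θ_z = 1365 × 0.9437 = 1288.15 W/m².

1288 W/m²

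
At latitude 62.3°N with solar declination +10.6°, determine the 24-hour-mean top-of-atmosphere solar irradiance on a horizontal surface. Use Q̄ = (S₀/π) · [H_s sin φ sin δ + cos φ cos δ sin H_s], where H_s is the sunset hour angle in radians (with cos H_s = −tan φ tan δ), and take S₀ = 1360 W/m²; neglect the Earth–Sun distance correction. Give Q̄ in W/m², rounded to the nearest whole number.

321 W/m²

−tan φ tan δ = −(1.9047)(0.1871) = -0.3564; H_s = arccos(-0.3564) = 110.88°. In radians, H_s = 1.9352.
H_s sin φ sin δ = 1.9352 × 0.8854 × 0.1840 = 0.3153.
cos φ cos δ sin H_s = 0.4648 × 0.9829 × 0.9343 = 0.4268.
Q̄ = (1360/π) × (0.3153 + 0.4268) = 432.90 × 0.7421 = 321.26 W/m².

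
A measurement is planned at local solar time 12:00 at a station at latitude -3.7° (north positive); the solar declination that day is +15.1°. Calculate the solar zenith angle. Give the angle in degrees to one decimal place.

18.8°

Hour angle H = 15° × (12 − 12) = 0.00°.
cos θ_z = sin(-3.7°) sin(15.1°) + cos(-3.7°) cos(15.1°) cos(0.00°) = -0.0168 + 0.9635 = 0.9467.
θ_z = arccos(0.9467) = 18.79°.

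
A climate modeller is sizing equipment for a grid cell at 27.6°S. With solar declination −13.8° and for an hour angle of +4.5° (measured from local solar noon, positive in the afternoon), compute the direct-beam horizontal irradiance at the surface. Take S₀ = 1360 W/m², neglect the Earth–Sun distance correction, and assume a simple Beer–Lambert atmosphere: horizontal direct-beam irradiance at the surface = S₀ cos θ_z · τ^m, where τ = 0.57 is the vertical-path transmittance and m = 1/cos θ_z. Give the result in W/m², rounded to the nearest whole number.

With φ = -27.6°, δ = -13.8°, H = 4.50°: sin φ sin δ = 0.1105, cos φ cos δ cos H = 0.8580, so cos θ_z = 0.9685.
Air mass m = 1/cos θ_z = 1/0.9685 = 1.033; τ^m = 0.57^1.033 = 0.5595.
Surface direct beam = 1360 × 0.9685 × 0.5595 = 736.95 W/m².

737 W/m²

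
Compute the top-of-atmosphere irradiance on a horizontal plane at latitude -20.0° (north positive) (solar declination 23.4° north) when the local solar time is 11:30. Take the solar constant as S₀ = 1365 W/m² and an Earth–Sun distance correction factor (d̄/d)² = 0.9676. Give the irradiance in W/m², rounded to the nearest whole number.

950 W/m²

Hour angle H = 15° × (11.5 − 12) = -7.50°.
cos θ_z = sin(-20.0°) sin(23.4°) + cos(-20.0°) cos(23.4°) cos(-7.50°) = -0.1358 + 0.8550 = 0.7192.
Top-of-atmosphere irradiance = S₀ (d̄/d)² cos θ_z = 1365 × 0.9676 × 0.7192 = 949.90 W/m².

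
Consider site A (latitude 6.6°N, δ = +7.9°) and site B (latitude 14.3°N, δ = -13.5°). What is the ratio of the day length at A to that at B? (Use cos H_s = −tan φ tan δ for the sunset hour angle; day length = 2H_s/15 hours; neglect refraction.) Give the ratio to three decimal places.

1.051

A: H_s = arccos(−tan 6.6° · tan 7.9°) = 90.92°, so 2H_s/15 = 12.1227 h.
B: H_s = arccos(−tan 14.3° · tan -13.5°) = 86.49°, so 2H_s/15 = 11.5320 h.
Ratio A/B = 12.1227 / 11.5320 = 1.0512.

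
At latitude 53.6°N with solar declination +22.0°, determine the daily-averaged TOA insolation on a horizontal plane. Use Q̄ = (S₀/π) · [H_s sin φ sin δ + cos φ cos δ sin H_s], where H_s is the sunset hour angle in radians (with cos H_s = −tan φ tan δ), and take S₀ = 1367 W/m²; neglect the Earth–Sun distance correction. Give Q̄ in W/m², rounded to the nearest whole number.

482 W/m²

The sunset hour angle satisfies cos H_s = −tan φ tan δ = -0.5480, giving H_s = 123.23°. In radians, H_s = 2.1508.
H_s sin φ sin δ = 2.1508 × 0.8049 × 0.3746 = 0.6485.
cos φ cos δ sin H_s = 0.5934 × 0.9272 × 0.8365 = 0.4602.
Q̄ = (1367/π) × (0.6485 + 0.4602) = 435.13 × 1.1087 = 482.43 W/m².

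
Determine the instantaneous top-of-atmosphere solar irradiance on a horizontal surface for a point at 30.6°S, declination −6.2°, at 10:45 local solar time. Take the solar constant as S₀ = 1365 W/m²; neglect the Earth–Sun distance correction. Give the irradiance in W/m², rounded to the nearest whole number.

1181 W/m²

Hour angle H = 15° × (10.75 − 12) = -18.75°.
With φ = -30.6°, δ = -6.2°, H = -18.75°: sin φ sin δ = 0.0550, cos φ cos δ cos H = 0.8103, so cos θ_z = 0.8653.
Top-of-atmosphere irradiance = S₀ cos θ_z = 1365 × 0.8653 = 1181.13 W/m².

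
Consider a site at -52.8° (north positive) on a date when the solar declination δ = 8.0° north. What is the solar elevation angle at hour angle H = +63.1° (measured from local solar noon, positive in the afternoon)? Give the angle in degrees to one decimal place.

9.2°

cos θ_z = sin(-52.8°) sin(8.0°) + cos(-52.8°) cos(8.0°) cos(63.10°) = -0.1109 + 0.2709 = 0.1600.
θ_z = arccos(0.1600) = 80.79°, so the elevation is 90° − 80.79° = 9.21°.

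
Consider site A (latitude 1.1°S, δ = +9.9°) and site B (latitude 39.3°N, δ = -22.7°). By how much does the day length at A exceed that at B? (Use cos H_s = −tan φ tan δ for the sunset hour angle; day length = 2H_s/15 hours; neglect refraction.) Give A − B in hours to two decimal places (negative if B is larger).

A: H_s = arccos(−tan -1.1° · tan 9.9°) = 89.81°, so 2H_s/15 = 11.9747 h.
B: H_s = arccos(−tan 39.3° · tan -22.7°) = 69.98°, so 2H_s/15 = 9.3307 h.
A − B = 11.9747 − 9.3307 = 2.6440 h.

+2.64 h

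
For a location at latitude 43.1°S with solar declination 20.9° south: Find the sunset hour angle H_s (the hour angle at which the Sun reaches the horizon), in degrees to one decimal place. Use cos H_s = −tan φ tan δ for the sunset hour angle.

−tan φ tan δ = −(-0.9358)(-0.3819) = -0.3574; H_s = arccos(-0.3574) = 110.94°.

110.9°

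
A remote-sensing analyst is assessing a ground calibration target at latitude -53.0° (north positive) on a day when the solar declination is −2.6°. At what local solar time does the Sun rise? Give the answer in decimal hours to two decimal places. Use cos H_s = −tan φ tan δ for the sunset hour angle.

The sunset hour angle satisfies cos H_s = −tan φ tan δ = -0.0603, giving H_s = 93.46°.
Sunrise is at 12 − H_s/15 = 12 − 6.231 = 5.769 h local solar time.

5.77 h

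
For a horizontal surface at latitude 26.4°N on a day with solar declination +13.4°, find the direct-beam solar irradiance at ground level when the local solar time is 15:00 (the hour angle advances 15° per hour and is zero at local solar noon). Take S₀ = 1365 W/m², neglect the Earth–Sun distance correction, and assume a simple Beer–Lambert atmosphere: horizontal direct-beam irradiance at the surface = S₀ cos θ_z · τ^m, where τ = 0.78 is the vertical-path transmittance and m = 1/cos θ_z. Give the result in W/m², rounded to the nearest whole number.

695 W/m²

Hour angle H = 15° × (15 − 12) = 45.00°.
cos θ_z = sin(26.4°) sin(13.4°) + cos(26.4°) cos(13.4°) cos(45.00°) = 0.1030 + 0.6161 = 0.7191.
Air mass m = 1/cos θ_z = 1/0.7191 = 1.391; τ^m = 0.78^1.391 = 0.7078.
Surface direct beam = 1365 × 0.7191 × 0.7078 = 694.76 W/m².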